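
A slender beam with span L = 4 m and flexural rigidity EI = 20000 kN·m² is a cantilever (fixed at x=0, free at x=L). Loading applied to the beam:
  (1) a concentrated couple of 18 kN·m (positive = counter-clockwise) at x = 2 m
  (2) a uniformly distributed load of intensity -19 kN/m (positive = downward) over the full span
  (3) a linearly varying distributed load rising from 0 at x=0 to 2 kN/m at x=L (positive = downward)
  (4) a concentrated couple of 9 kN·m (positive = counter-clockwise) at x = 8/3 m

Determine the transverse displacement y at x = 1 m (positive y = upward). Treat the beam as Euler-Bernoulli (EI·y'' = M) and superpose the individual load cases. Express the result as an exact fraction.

y(1) = 17509/4800000 m

Load 1 — applied couple M₀=18 kN·m at a=2 m (b=L-a=2):
  y_1 = M₀x²/(2EI)  [x≤a] = 18·1²/(2·20000) = 9/20000 m
Load 2 — uniform load w=-19 kN/m over full span:
  y_2 = -wx²(x²-4Lx+6L²)/(24EI) = -(-19)·1²·(1²-4·4·1+6·4²)/(24·20000) = 513/160000 m
Load 3 — triangular load w₀=2 kN/m (0→w₀ over full span):
  y_3 = (w₀Lx³/12-w₀L²x²/6-w₀x⁵/(120L))/EI = (2·4·1³/12-2·4²·1²/6-2·1⁵/(120·4))/20000 = -1121/4800000 m
Load 4 — applied couple M₀=9 kN·m at a=8/3 m (b=L-a=4/3):
  y_4 = M₀x²/(2EI)  [x≤a] = 9·1²/(2·20000) = 9/40000 m
Superposition: y = Σ y_i = 17509/4800000 m ≈ 0.003648 m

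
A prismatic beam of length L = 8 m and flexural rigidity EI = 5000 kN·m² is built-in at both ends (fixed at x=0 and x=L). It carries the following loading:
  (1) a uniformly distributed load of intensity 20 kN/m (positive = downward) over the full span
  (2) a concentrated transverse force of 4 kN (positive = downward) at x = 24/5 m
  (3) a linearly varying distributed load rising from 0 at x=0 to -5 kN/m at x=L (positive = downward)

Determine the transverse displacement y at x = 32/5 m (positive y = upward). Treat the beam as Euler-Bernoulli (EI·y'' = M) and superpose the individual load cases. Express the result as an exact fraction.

y(32/5) = -464512/29296875 m

Load 1 — uniform load w=20 kN/m over full span:
  y_1 = -wx²(L-x)²/(24EI) = -20·(32/5)²·(8-(32/5))²/(24·5000) = -4096/234375 m
Load 2 — point force P=4 kN at a=24/5 m (b=L-a=16/5):
  y_2 = -Pa²(L-x)²(3bL-(3b+a)(L-x))/(6L³EI)  [x>a] = -4·(24/5)²·(8-(32/5))²·(3·(16/5)·8-(3·(16/5)+(24/5))·(8-(32/5)))/(6·8³·5000) = -8064/9765625 m
Load 3 — triangular load w₀=-5 kN/m (0→w₀ over full span):
  y_3 = -w₀x²(L-x)²(x+2L)/(120LEI) = -(-5)·(32/5)²·(8-(32/5))²·((32/5)+2·8)/(120·8·5000) = 14336/5859375 m
Superposition: y = Σ y_i = -464512/29296875 m ≈ -0.015855 m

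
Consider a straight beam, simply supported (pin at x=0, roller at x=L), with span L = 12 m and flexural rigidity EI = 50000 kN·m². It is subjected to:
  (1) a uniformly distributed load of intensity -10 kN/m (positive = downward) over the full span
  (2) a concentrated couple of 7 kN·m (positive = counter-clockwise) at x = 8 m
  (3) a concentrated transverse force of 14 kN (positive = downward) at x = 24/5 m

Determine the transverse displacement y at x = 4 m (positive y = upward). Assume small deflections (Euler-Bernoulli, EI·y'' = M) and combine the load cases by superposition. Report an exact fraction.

y(4) = 265649/7031250 m

Load 1 — uniform load w=-10 kN/m over full span:
  y_1 = -wx(L³-2Lx²+x³)/(24EI) = -(-10)·4·(12³-2·12·4²+4³)/(24·50000) = 88/1875 m
Load 2 — applied couple M₀=7 kN·m at a=8 m (b=L-a=4):
  y_2 = (M₀x³/(6L)+C₁x)/EI  [x≤a] with C₁=M₀(3b²-L²)/(6L)=-28/3 = (7·4³/(6·12)+(-28/3)·4)/50000 = -7/11250 m
Load 3 — point force P=14 kN at a=24/5 m (b=L-a=36/5):
  y_3 = -Pbx(L²-b²-x²)/(6LEI)  [x≤a] = -14·(36/5)·4·(12²-(36/5)²-4²)/(6·12·50000) = -3332/390625 m
Superposition: y = Σ y_i = 265649/7031250 m ≈ 0.037781 m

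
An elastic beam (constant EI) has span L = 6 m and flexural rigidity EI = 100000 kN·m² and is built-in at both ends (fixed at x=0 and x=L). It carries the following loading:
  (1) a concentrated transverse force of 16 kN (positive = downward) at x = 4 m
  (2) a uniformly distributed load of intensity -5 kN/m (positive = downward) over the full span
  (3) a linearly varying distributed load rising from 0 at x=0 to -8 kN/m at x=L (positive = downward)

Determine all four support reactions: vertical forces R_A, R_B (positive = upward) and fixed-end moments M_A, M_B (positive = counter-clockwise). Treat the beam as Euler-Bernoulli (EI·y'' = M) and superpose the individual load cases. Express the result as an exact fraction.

Load 1 — point force P=16 kN at a=4 m (b=L-a=2):
  R_A = Pb²(3a+b)/L³ = 16·2²·(3·4+2)/6³ = 112/27 kN
  M_A = Pab²/L² = 16·4·2²/6² = 64/9 kN·m
  R_B = Pa²(a+3b)/L³ = 16·4²·(4+3·2)/6³ = 320/27 kN
  M_B = -Pa²b/L² = -16·4²·2/6² = -128/9 kN·m
Load 2 — uniform load w=-5 kN/m over full span:
  R_A = wL/2 = (-5)·6/2 = -15 kN
  M_A = wL²/12 = (-5)·6²/12 = -15 kN·m
  R_B = wL/2 = (-5)·6/2 = -15 kN
  M_B = -wL²/12 = -(-5)·6²/12 = 15 kN·m
Load 3 — triangular load w₀=-8 kN/m (0→w₀ over full span):
  R_A = 3w₀L/20 = 3·(-8)·6/20 = -36/5 kN
  M_A = w₀L²/30 = (-8)·6²/30 = -48/5 kN·m
  R_B = 7w₀L/20 = 7·(-8)·6/20 = -84/5 kN
  M_B = -w₀L²/20 = -(-8)·6²/20 = 72/5 kN·m
Superposition: R_A = -2437/135 kN, M_A = -787/45 kN·m, R_B = -2693/135 kN, M_B = 683/45 kN·m

R_A = -2437/135 kN, M_A = -787/45 kN·m, R_B = -2693/135 kN, M_B = 683/45 kN·m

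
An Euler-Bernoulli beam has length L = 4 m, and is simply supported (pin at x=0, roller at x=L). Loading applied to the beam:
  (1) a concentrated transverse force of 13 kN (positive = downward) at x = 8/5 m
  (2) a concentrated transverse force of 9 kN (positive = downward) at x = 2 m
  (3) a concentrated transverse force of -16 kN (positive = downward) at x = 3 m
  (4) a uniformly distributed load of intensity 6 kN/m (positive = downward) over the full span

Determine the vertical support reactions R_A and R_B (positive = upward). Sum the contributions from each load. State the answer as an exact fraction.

R_A = 203/10 kN, R_B = 97/10 kN

Load 1 — point force P=13 kN at a=8/5 m (b=L-a=12/5):
  R_A = Pb/L = 13·(12/5)/4 = 39/5 kN
  R_B = Pa/L = 13·(8/5)/4 = 26/5 kN
Load 2 — point force P=9 kN at a=2 m (b=L-a=2):
  R_A = Pb/L = 9·2/4 = 9/2 kN
  R_B = Pa/L = 9·2/4 = 9/2 kN
Load 3 — point force P=-16 kN at a=3 m (b=L-a=1):
  R_A = Pb/L = (-16)·1/4 = -4 kN
  R_B = Pa/L = (-16)·3/4 = -12 kN
Load 4 — uniform load w=6 kN/m over full span:
  R_A = wL/2 = 6·4/2 = 12 kN
  R_B = wL/2 = 6·4/2 = 12 kN
Superposition: R_A = 203/10 kN, R_B = 97/10 kN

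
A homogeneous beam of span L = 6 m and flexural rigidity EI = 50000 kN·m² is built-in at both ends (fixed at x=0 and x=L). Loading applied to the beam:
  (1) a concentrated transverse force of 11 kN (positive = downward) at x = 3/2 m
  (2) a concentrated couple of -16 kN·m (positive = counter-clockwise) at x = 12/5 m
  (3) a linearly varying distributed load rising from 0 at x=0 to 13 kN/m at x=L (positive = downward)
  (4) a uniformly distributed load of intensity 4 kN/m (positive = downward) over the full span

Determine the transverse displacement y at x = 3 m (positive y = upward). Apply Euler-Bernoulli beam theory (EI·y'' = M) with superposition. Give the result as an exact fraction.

Load 1 — point force P=11 kN at a=3/2 m (b=L-a=9/2):
  y_1 = -Pa²(L-x)²(3bL-(3b+a)(L-x))/(6L³EI)  [x>a] = -11·(3/2)²·(6-3)²·(3·(9/2)·6-(3·(9/2)+(3/2))·(6-3))/(6·6³·50000) = -99/800000 m
Load 2 — applied couple M₀=-16 kN·m at a=12/5 m (b=L-a=18/5):
  y_2 = (R_Ax³/6 - M_Ax²/2 - M₀(x-a)²/2)/EI  [x>a] with R_A=-96/25, M_A=-48/25 = ((-96/25)·3³/6 - (-48/25)·3²/2 - (-16)·(3-(12/5))²/2)/50000 = -9/78125 m
Load 3 — triangular load w₀=13 kN/m (0→w₀ over full span):
  y_3 = -w₀x²(L-x)²(x+2L)/(120LEI) = -13·3²·(6-3)²·(3+2·6)/(120·6·50000) = -351/800000 m
Load 4 — uniform load w=4 kN/m over full span:
  y_4 = -wx²(L-x)²/(24EI) = -4·3²·(6-3)²/(24·50000) = -27/100000 m
Superposition: y = Σ y_i = -9477/10000000 m ≈ -0.000948 m

y(3) = -9477/10000000 m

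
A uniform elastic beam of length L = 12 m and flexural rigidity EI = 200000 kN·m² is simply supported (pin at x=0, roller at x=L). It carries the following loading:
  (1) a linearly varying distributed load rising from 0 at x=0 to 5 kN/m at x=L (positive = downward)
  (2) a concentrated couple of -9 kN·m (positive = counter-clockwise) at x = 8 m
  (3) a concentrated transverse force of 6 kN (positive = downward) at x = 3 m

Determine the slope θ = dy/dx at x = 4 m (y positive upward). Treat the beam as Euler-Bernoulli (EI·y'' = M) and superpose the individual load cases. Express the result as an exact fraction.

θ(4) = -29/57600 rad

Load 1 — triangular load w₀=5 kN/m (0→w₀ over full span):
  θ_1 = -w₀(7L⁴-30L²x²+15x⁴)/(360LEI) = -5·(7·12⁴-30·12²·4²+15·4⁴)/(360·12·200000) = -13/28125 rad
Load 2 — applied couple M₀=-9 kN·m at a=8 m (b=L-a=4):
  θ_2 = (M₀x²/(2L)+C₁)/EI  [x≤a] with C₁=M₀(3b²-L²)/(6L)=12 = ((-9)·4²/(2·12)+12)/200000 = 3/100000 rad
Load 3 — point force P=6 kN at a=3 m (b=L-a=9):
  θ_3 = -Pa(2L²-6Lx+3x²+a²)/(6LEI)  [x>a] = -6·3·(2·12²-6·12·4+3·4²+3²)/(6·12·200000) = -57/800000 rad
Superposition: θ = Σ θ_i = -29/57600 rad ≈ -0.000503 rad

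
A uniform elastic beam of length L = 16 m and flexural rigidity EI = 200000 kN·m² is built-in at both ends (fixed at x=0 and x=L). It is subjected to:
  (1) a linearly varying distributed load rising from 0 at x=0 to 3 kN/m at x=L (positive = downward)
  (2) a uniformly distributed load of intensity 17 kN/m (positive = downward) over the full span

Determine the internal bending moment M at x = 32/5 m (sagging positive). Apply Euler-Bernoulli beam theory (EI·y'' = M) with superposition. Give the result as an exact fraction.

M(32/5) = 64448/375 kN·m

Load 1 — triangular load w₀=3 kN/m (0→w₀ over full span):
  M_1 = 3w₀Lx/20 - w₀L²/30 - w₀x³/(6L) = 3·3·16·(32/5)/20 - 3·16²/30 - 3·(32/5)³/(6·16) = 1536/125 kN·m
Load 2 — uniform load w=17 kN/m over full span:
  M_2 = wLx/2 - wL²/12 - wx²/2 = 17·16·(32/5)/2 - 17·16²/12 - 17·(32/5)²/2 = 11968/75 kN·m
Superposition: M = Σ M_i = 64448/375 kN·m ≈ 171.861333 kN·m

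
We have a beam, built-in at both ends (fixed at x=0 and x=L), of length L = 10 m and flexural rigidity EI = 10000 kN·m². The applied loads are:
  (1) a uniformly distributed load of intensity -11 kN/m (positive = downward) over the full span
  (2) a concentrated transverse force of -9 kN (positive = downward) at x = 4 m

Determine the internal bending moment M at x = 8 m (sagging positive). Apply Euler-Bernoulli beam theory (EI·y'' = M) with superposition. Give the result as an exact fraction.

M(8) = 2239/375 kN·m

Load 1 — uniform load w=-11 kN/m over full span:
  M_1 = wLx/2 - wL²/12 - wx²/2 = (-11)·10·8/2 - (-11)·10²/12 - (-11)·8²/2 = 11/3 kN·m
Load 2 — point force P=-9 kN at a=4 m (b=L-a=6):
  M_2 = Pa²(a+3b)(L-x)/L³ - Pa²b/L²  [x>a] = (-9)·4²·(4+3·6)·(10-8)/10³ - (-9)·4²·6/10² = 288/125 kN·m
Superposition: M = Σ M_i = 2239/375 kN·m ≈ 5.970667 kN·m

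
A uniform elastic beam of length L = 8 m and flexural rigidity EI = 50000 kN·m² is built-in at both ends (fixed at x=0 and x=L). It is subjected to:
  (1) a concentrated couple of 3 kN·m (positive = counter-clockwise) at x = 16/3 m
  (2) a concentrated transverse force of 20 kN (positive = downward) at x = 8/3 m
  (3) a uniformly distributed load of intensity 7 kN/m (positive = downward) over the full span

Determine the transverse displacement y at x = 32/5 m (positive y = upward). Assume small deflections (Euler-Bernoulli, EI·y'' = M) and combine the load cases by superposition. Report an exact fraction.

y(32/5) = -134648/158203125 m

Load 1 — applied couple M₀=3 kN·m at a=16/3 m (b=L-a=8/3):
  y_1 = (R_Ax³/6 - M_Ax²/2 - M₀(x-a)²/2)/EI  [x>a] with R_A=1/2, M_A=1 = ((1/2)·(32/5)³/6 - 1·(32/5)²/2 - 3·((32/5)-(16/3))²/2)/50000 = -8/1171875 m
Load 2 — point force P=20 kN at a=8/3 m (b=L-a=16/3):
  y_2 = -Pa²(L-x)²(3bL-(3b+a)(L-x))/(6L³EI)  [x>a] = -20·(8/3)²·(8-(32/5))²·(3·(16/3)·8-(3·(16/3)+(8/3))·(8-(32/5)))/(6·8³·50000) = -1472/6328125 m
Load 3 — uniform load w=7 kN/m over full span:
  y_3 = -wx²(L-x)²/(24EI) = -7·(32/5)²·(8-(32/5))²/(24·50000) = -3584/5859375 m
Superposition: y = Σ y_i = -134648/158203125 m ≈ -0.000851 m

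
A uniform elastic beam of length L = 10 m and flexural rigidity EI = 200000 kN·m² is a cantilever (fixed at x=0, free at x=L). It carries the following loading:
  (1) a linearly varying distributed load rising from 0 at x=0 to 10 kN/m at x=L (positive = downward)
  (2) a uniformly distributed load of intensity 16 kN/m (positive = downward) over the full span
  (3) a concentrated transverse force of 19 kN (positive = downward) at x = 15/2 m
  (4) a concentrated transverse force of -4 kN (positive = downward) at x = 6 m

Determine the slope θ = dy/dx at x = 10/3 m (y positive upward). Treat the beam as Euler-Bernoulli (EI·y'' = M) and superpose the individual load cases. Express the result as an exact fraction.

θ(10/3) = -147097/9720000 rad

Load 1 — triangular load w₀=10 kN/m (0→w₀ over full span):
  θ_1 = (w₀Lx²/4-w₀L²x/3-w₀x⁴/(24L))/EI = (10·10·(10/3)²/4-10·10²·(10/3)/3-10·(10/3)⁴/(24·10))/200000 = -163/38880 rad
Load 2 — uniform load w=16 kN/m over full span:
  θ_2 = -wx(x²-3Lx+3L²)/(6EI) = -16·(10/3)·((10/3)²-3·10·(10/3)+3·10²)/(6·200000) = -19/2025 rad
Load 3 — point force P=19 kN at a=15/2 m (b=L-a=5/2):
  θ_3 = -Px(2a-x)/(2EI)  [x≤a] = -19·(10/3)·(2·(15/2)-(10/3))/(2·200000) = -133/72000 rad
Load 4 — point force P=-4 kN at a=6 m (b=L-a=4):
  θ_4 = -Px(2a-x)/(2EI)  [x≤a] = -(-4)·(10/3)·(2·6-(10/3))/(2·200000) = 13/45000 rad
Superposition: θ = Σ θ_i = -147097/9720000 rad ≈ -0.015133 rad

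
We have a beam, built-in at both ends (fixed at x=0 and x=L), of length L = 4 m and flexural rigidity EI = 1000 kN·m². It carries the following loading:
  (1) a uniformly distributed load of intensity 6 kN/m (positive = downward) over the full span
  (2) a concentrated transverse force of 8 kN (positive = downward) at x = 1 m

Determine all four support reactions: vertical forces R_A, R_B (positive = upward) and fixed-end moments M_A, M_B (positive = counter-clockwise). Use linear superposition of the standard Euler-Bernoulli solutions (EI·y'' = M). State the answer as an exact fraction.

Load 1 — uniform load w=6 kN/m over full span:
  R_A = wL/2 = 6·4/2 = 12 kN
  M_A = wL²/12 = 6·4²/12 = 8 kN·m
  R_B = wL/2 = 6·4/2 = 12 kN
  M_B = -wL²/12 = -6·4²/12 = -8 kN·m
Load 2 — point force P=8 kN at a=1 m (b=L-a=3):
  R_A = Pb²(3a+b)/L³ = 8·3²·(3·1+3)/4³ = 27/4 kN
  M_A = Pab²/L² = 8·1·3²/4² = 9/2 kN·m
  R_B = Pa²(a+3b)/L³ = 8·1²·(1+3·3)/4³ = 5/4 kN
  M_B = -Pa²b/L² = -8·1²·3/4² = -3/2 kN·m
Superposition: R_A = 75/4 kN, M_A = 25/2 kN·m, R_B = 53/4 kN, M_B = -19/2 kN·m

R_A = 75/4 kN, M_A = 25/2 kN·m, R_B = 53/4 kN, M_B = -19/2 kN·m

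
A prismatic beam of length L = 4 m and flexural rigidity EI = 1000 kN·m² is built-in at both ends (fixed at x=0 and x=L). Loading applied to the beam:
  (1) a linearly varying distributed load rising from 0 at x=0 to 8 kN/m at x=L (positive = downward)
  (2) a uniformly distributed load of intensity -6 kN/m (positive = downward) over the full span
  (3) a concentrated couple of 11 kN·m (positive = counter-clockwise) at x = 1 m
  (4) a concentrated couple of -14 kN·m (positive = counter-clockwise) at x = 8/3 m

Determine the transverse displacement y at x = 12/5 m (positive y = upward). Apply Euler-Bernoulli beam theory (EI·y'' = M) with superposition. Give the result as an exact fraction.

y(12/5) = 47707/7812500 m

Load 1 — triangular load w₀=8 kN/m (0→w₀ over full span):
  y_1 = -w₀x²(L-x)²(x+2L)/(120LEI) = -8·(12/5)²·(4-(12/5))²·((12/5)+2·4)/(120·4·1000) = -4992/1953125 m
Load 2 — uniform load w=-6 kN/m over full span:
  y_2 = -wx²(L-x)²/(24EI) = -(-6)·(12/5)²·(4-(12/5))²/(24·1000) = 288/78125 m
Load 3 — applied couple M₀=11 kN·m at a=1 m (b=L-a=3):
  y_3 = (R_Ax³/6 - M_Ax²/2 - M₀(x-a)²/2)/EI  [x>a] with R_A=99/32, M_A=-33/16 = ((99/32)·(12/5)³/6 - (-33/16)·(12/5)²/2 - 11·((12/5)-1)²/2)/1000 = 143/62500 m
Load 4 — applied couple M₀=-14 kN·m at a=8/3 m (b=L-a=4/3):
  y_4 = (R_Ax³/6 - M_Ax²/2)/EI  [x≤a] with R_A=-14/3, M_A=-14/3 = ((-14/3)·(12/5)³/6 - (-14/3)·(12/5)²/2)/1000 = 42/15625 m
Superposition: y = Σ y_i = 47707/7812500 m ≈ 0.006106 m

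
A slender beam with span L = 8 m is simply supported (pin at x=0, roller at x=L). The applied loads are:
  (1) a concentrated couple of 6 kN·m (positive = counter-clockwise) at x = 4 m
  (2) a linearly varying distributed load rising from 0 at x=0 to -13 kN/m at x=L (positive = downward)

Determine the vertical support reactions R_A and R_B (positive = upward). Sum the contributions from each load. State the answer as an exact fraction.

R_A = -199/12 kN, R_B = -425/12 kN

Load 1 — applied couple M₀=6 kN·m at a=4 m (b=L-a=4):
  R_A = M₀/L = 6/8 = 3/4 kN
  R_B = -M₀/L = -6/8 = -3/4 kN
Load 2 — triangular load w₀=-13 kN/m (0→w₀ over full span):
  R_A = w₀L/6 = (-13)·8/6 = -52/3 kN
  R_B = w₀L/3 = (-13)·8/3 = -104/3 kN
Superposition: R_A = -199/12 kN, R_B = -425/12 kN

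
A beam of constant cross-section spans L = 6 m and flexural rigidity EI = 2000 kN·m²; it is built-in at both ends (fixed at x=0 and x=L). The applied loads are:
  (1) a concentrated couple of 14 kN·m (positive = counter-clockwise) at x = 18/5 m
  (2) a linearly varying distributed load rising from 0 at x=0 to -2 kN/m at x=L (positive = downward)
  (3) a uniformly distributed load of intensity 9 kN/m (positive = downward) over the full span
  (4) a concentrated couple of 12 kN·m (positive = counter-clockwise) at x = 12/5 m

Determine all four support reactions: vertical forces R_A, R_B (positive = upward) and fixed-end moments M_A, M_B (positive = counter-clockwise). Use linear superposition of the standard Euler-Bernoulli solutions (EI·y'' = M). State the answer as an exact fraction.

Load 1 — applied couple M₀=14 kN·m at a=18/5 m (b=L-a=12/5):
  R_A = 6M₀ab/L³ = 6·14·(18/5)·(12/5)/6³ = 84/25 kN
  M_A = M₀b(2a-b)/L² = 14·(12/5)·(2·(18/5)-(12/5))/6² = 112/25 kN·m
  R_B = -6M₀ab/L³ = -6·14·(18/5)·(12/5)/6³ = -84/25 kN
  M_B = M₀a(2b-a)/L² = 14·(18/5)·(2·(12/5)-(18/5))/6² = 42/25 kN·m
Load 2 — triangular load w₀=-2 kN/m (0→w₀ over full span):
  R_A = 3w₀L/20 = 3·(-2)·6/20 = -9/5 kN
  M_A = w₀L²/30 = (-2)·6²/30 = -12/5 kN·m
  R_B = 7w₀L/20 = 7·(-2)·6/20 = -21/5 kN
  M_B = -w₀L²/20 = -(-2)·6²/20 = 18/5 kN·m
Load 3 — uniform load w=9 kN/m over full span:
  R_A = wL/2 = 9·6/2 = 27 kN
  M_A = wL²/12 = 9·6²/12 = 27 kN·m
  R_B = wL/2 = 9·6/2 = 27 kN
  M_B = -wL²/12 = -9·6²/12 = -27 kN·m
Load 4 — applied couple M₀=12 kN·m at a=12/5 m (b=L-a=18/5):
  R_A = 6M₀ab/L³ = 6·12·(12/5)·(18/5)/6³ = 72/25 kN
  M_A = M₀b(2a-b)/L² = 12·(18/5)·(2·(12/5)-(18/5))/6² = 36/25 kN·m
  R_B = -6M₀ab/L³ = -6·12·(12/5)·(18/5)/6³ = -72/25 kN
  M_B = M₀a(2b-a)/L² = 12·(12/5)·(2·(18/5)-(12/5))/6² = 96/25 kN·m
Superposition: R_A = 786/25 kN, M_A = 763/25 kN·m, R_B = 414/25 kN, M_B = -447/25 kN·m

R_A = 786/25 kN, M_A = 763/25 kN·m, R_B = 414/25 kN, M_B = -447/25 kN·m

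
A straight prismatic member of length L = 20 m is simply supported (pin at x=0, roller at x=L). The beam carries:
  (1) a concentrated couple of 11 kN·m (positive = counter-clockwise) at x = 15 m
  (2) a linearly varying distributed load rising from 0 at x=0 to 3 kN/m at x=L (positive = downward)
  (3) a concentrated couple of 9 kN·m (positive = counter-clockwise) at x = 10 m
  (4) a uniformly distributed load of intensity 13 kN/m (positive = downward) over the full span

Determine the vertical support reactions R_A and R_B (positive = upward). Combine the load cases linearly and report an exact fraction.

Load 1 — applied couple M₀=11 kN·m at a=15 m (b=L-a=5):
  R_A = M₀/L = 11/20 kN
  R_B = -M₀/L = -11/20 kN
Load 2 — triangular load w₀=3 kN/m (0→w₀ over full span):
  R_A = w₀L/6 = 3·20/6 = 10 kN
  R_B = w₀L/3 = 3·20/3 = 20 kN
Load 3 — applied couple M₀=9 kN·m at a=10 m (b=L-a=10):
  R_A = M₀/L = 9/20 kN
  R_B = -M₀/L = -9/20 kN
Load 4 — uniform load w=13 kN/m over full span:
  R_A = wL/2 = 13·20/2 = 130 kN
  R_B = wL/2 = 13·20/2 = 130 kN
Superposition: R_A = 141 kN, R_B = 149 kN

R_A = 141 kN, R_B = 149 kN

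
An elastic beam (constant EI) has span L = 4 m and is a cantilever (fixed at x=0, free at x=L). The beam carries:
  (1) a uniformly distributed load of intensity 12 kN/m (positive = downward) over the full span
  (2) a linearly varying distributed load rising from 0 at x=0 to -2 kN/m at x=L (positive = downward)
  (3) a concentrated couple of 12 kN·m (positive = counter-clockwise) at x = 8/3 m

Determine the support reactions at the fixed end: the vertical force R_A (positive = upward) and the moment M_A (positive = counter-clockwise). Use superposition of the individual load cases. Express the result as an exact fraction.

R_A = 44 kN, M_A = 220/3 kN·m

Load 1 — uniform load w=12 kN/m over full span:
  R_A = wL = 12·4 = 48 kN
  M_A = wL²/2 = 12·4²/2 = 96 kN·m
Load 2 — triangular load w₀=-2 kN/m (0→w₀ over full span):
  R_A = w₀L/2 = (-2)·4/2 = -4 kN
  M_A = w₀L²/3 = (-2)·4²/3 = -32/3 kN·m
Load 3 — applied couple M₀=12 kN·m at a=8/3 m (b=L-a=4/3):
  R_A = 0 kN
  M_A = -M₀ = -12 kN·m
Superposition: R_A = 44 kN, M_A = 220/3 kN·m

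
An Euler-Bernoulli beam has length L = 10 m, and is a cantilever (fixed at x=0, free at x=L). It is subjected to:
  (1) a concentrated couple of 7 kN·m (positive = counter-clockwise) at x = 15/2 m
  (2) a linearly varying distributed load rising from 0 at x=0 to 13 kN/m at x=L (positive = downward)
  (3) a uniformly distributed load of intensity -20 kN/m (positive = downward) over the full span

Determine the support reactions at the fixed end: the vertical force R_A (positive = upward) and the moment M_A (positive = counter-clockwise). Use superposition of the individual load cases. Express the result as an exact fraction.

R_A = -135 kN, M_A = -1721/3 kN·m

Load 1 — applied couple M₀=7 kN·m at a=15/2 m (b=L-a=5/2):
  R_A = 0 kN
  M_A = -M₀ = -7 kN·m
Load 2 — triangular load w₀=13 kN/m (0→w₀ over full span):
  R_A = w₀L/2 = 13·10/2 = 65 kN
  M_A = w₀L²/3 = 13·10²/3 = 1300/3 kN·m
Load 3 — uniform load w=-20 kN/m over full span:
  R_A = wL = (-20)·10 = -200 kN
  M_A = wL²/2 = (-20)·10²/2 = -1000 kN·m
Superposition: R_A = -135 kN, M_A = -1721/3 kN·m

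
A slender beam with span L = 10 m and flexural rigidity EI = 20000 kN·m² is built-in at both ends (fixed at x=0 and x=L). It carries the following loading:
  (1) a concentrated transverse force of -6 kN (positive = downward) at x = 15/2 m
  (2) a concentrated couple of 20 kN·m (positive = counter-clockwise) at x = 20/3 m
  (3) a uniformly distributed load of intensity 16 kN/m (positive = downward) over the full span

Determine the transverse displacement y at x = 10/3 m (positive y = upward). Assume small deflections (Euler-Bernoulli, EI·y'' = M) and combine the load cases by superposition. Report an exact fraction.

y(10/3) = -5287/311040 m

Load 1 — point force P=-6 kN at a=15/2 m (b=L-a=5/2):
  y_1 = -Pb²x²(3aL-(3a+b)x)/(6L³EI)  [x≤a] = -(-6)·(5/2)²·(10/3)²·(3·(15/2)·10-(3·(15/2)+(5/2))·(10/3))/(6·10³·20000) = 17/34560 m
Load 2 — applied couple M₀=20 kN·m at a=20/3 m (b=L-a=10/3):
  y_2 = (R_Ax³/6 - M_Ax²/2)/EI  [x≤a] with R_A=8/3, M_A=20/3 = ((8/3)·(10/3)³/6 - (20/3)·(10/3)²/2)/20000 = -1/972 m
Load 3 — uniform load w=16 kN/m over full span:
  y_3 = -wx²(L-x)²/(24EI) = -16·(10/3)²·(10-(10/3))²/(24·20000) = -4/243 m
Superposition: y = Σ y_i = -5287/311040 m ≈ -0.016998 m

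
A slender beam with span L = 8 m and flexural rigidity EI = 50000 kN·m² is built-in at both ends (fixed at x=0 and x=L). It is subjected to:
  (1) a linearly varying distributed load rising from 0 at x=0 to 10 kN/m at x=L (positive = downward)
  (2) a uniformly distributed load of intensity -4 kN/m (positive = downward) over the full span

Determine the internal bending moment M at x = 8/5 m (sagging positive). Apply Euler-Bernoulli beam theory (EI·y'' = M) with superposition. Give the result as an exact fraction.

M(8/5) = -32/15 kN·m

Load 1 — triangular load w₀=10 kN/m (0→w₀ over full span):
  M_1 = 3w₀Lx/20 - w₀L²/30 - w₀x³/(6L) = 3·10·8·(8/5)/20 - 10·8²/30 - 10·(8/5)³/(6·8) = -224/75 kN·m
Load 2 — uniform load w=-4 kN/m over full span:
  M_2 = wLx/2 - wL²/12 - wx²/2 = (-4)·8·(8/5)/2 - (-4)·8²/12 - (-4)·(8/5)²/2 = 64/75 kN·m
Superposition: M = Σ M_i = -32/15 kN·m ≈ -2.133333 kN·m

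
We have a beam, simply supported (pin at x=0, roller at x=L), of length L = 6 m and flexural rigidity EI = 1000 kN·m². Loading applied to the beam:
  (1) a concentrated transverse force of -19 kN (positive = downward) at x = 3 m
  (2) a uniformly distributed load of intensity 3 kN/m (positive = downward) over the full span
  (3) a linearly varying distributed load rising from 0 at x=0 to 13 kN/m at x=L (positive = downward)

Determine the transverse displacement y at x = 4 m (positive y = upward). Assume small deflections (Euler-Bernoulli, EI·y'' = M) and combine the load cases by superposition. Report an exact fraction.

Load 1 — point force P=-19 kN at a=3 m (b=L-a=3):
  y_1 = -Pa(L-x)(2Lx-a²-x²)/(6LEI)  [x>a] = -(-19)·3·(6-4)·(2·6·4-3²-4²)/(6·6·1000) = 437/6000 m
Load 2 — uniform load w=3 kN/m over full span:
  y_2 = -wx(L³-2Lx²+x³)/(24EI) = -3·4·(6³-2·6·4²+4³)/(24·1000) = -11/250 m
Load 3 — triangular load w₀=13 kN/m (0→w₀ over full span):
  y_3 = -w₀x(7L⁴-10L²x²+3x⁴)/(360LEI) = -13·4·(7·6⁴-10·6²·4²+3·4⁴)/(360·6·1000) = -221/2250 m
Superposition: y = Σ y_i = -1249/18000 m ≈ -0.069389 m

y(4) = -1249/18000 m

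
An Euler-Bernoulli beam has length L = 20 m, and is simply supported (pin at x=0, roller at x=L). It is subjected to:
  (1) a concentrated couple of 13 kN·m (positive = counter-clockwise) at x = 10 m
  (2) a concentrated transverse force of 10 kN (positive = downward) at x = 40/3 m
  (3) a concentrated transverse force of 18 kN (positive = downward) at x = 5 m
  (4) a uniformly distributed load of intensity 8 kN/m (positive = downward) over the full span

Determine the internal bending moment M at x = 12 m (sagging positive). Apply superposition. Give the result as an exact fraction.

Load 1 — applied couple M₀=13 kN·m at a=10 m (b=L-a=10):
  M_1 = M₀x/L - M₀  [x>a] = 13·12/20 - 13 = -26/5 kN·m
Load 2 — point force P=10 kN at a=40/3 m (b=L-a=20/3):
  M_2 = Pbx/L  [x≤a] = 10·(20/3)·12/20 = 40 kN·m
Load 3 — point force P=18 kN at a=5 m (b=L-a=15):
  M_3 = Pa(L-x)/L  [x>a] = 18·5·(20-12)/20 = 36 kN·m
Load 4 — uniform load w=8 kN/m over full span:
  M_4 = wx(L-x)/2 = 8·12·(20-12)/2 = 384 kN·m
Superposition: M = Σ M_i = 2274/5 kN·m ≈ 454.800000 kN·m

M(12) = 2274/5 kN·m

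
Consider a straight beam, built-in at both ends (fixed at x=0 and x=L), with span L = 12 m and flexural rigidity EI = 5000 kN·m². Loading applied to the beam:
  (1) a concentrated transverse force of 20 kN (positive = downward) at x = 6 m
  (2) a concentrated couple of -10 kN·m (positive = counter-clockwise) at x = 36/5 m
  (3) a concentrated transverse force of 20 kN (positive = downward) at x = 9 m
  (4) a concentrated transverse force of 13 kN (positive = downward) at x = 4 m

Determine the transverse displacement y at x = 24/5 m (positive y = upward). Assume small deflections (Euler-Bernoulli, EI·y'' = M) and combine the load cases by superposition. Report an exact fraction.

Load 1 — point force P=20 kN at a=6 m (b=L-a=6):
  y_1 = -Pb²x²(3aL-(3a+b)x)/(6L³EI)  [x≤a] = -20·6²·(24/5)²·(3·6·12-(3·6+6)·(24/5))/(6·12³·5000) = -504/15625 m
Load 2 — applied couple M₀=-10 kN·m at a=36/5 m (b=L-a=24/5):
  y_2 = (R_Ax³/6 - M_Ax²/2)/EI  [x≤a] with R_A=-6/5, M_A=-16/5 = ((-6/5)·(24/5)³/6 - (-16/5)·(24/5)²/2)/5000 = 1152/390625 m
Load 3 — point force P=20 kN at a=9 m (b=L-a=3):
  y_3 = -Pb²x²(3aL-(3a+b)x)/(6L³EI)  [x≤a] = -20·3²·(24/5)²·(3·9·12-(3·9+3)·(24/5))/(6·12³·5000) = -9/625 m
Load 4 — point force P=13 kN at a=4 m (b=L-a=8):
  y_4 = -Pa²(L-x)²(3bL-(3b+a)(L-x))/(6L³EI)  [x>a] = -13·4²·(12-(24/5))²·(3·8·12-(3·8+4)·(12-(24/5)))/(6·12³·5000) = -1404/78125 m
Superposition: y = Σ y_i = -24093/390625 m ≈ -0.061678 m

y(24/5) = -24093/390625 m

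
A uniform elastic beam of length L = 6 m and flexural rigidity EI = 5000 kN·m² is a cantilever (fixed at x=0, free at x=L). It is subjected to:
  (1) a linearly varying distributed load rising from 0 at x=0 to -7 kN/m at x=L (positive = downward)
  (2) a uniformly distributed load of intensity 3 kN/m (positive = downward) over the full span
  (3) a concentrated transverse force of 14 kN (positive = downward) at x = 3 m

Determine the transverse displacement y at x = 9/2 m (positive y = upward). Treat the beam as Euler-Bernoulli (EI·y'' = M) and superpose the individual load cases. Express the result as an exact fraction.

y(9/2) = 11187/12800000 m

Load 1 — triangular load w₀=-7 kN/m (0→w₀ over full span):
  y_1 = (w₀Lx³/12-w₀L²x²/6-w₀x⁵/(120L))/EI = ((-7)·6·(9/2)³/12-(-7)·6²·(9/2)²/6-(-7)·(9/2)⁵/(120·6))/5000 = 1406727/12800000 m
Load 2 — uniform load w=3 kN/m over full span:
  y_2 = -wx²(x²-4Lx+6L²)/(24EI) = -3·(9/2)²·((9/2)²-4·6·(9/2)+6·6²)/(24·5000) = -41553/640000 m
Load 3 — point force P=14 kN at a=3 m (b=L-a=3):
  y_3 = -Pa²(3x-a)/(6EI)  [x>a] = -14·3²·(3·(9/2)-3)/(6·5000) = -441/10000 m
Superposition: y = Σ y_i = 11187/12800000 m ≈ 0.000874 m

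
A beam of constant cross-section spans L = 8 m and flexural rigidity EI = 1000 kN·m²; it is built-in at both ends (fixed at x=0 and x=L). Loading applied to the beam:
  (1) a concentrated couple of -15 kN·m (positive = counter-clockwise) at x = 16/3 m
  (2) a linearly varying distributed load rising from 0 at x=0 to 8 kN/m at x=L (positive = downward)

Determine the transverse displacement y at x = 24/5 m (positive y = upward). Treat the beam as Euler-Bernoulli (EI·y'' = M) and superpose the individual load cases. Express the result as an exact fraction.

Load 1 — applied couple M₀=-15 kN·m at a=16/3 m (b=L-a=8/3):
  y_1 = (R_Ax³/6 - M_Ax²/2)/EI  [x≤a] with R_A=-5/2, M_A=-5 = ((-5/2)·(24/5)³/6 - (-5)·(24/5)²/2)/1000 = 36/3125 m
Load 2 — triangular load w₀=8 kN/m (0→w₀ over full span):
  y_2 = -w₀x²(L-x)²(x+2L)/(120LEI) = -8·(24/5)²·(8-(24/5))²·((24/5)+2·8)/(120·8·1000) = -79872/1953125 m
Superposition: y = Σ y_i = -57372/1953125 m ≈ -0.029374 m

y(24/5) = -57372/1953125 m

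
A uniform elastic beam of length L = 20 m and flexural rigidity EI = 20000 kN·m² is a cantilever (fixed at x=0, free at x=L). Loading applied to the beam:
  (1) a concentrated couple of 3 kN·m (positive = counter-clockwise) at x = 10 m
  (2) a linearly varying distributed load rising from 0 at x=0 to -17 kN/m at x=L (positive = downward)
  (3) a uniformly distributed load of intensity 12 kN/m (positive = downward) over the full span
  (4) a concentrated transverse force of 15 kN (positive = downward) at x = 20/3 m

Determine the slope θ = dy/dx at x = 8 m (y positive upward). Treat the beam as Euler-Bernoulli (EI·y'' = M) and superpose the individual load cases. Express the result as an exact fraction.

θ(8) = -7/9375 rad

Load 1 — applied couple M₀=3 kN·m at a=10 m (b=L-a=10):
  θ_1 = M₀x/EI  [x≤a] = 3·8/20000 = 3/2500 rad
Load 2 — triangular load w₀=-17 kN/m (0→w₀ over full span):
  θ_2 = (w₀Lx²/4-w₀L²x/3-w₀x⁴/(24L))/EI = ((-17)·20·8²/4-(-17)·20²·8/3-(-17)·8⁴/(24·20))/20000 = 2006/3125 rad
Load 3 — uniform load w=12 kN/m over full span:
  θ_3 = -wx(x²-3Lx+3L²)/(6EI) = -12·8·(8²-3·20·8+3·20²)/(6·20000) = -392/625 rad
Load 4 — point force P=15 kN at a=20/3 m (b=L-a=40/3):
  θ_4 = -Pa²/(2EI)  [x>a] = -15·(20/3)²/(2·20000) = -1/60 rad
Superposition: θ = Σ θ_i = -7/9375 rad ≈ -0.000747 rad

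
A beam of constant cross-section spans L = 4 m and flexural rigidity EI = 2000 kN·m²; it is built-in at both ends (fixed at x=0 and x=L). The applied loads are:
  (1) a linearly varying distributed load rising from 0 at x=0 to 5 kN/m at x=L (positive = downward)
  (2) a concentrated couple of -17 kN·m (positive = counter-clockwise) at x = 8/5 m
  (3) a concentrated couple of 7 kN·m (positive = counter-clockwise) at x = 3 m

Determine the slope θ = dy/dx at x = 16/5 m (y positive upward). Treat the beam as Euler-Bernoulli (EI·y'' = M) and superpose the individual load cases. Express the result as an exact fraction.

Load 1 — triangular load w₀=5 kN/m (0→w₀ over full span):
  θ_1 = -w₀(2x(L-x)(L-2x)(x+2L)+x²(L-x)²)/(120LEI) = -5·(2·(16/5)·(4-(16/5))·(4-2·(16/5))·((16/5)+2·4)+(16/5)²·(4-(16/5))²)/(120·4·2000) = 32/46875 rad
Load 2 — applied couple M₀=-17 kN·m at a=8/5 m (b=L-a=12/5):
  θ_2 = (R_Ax²/2 - M_Ax - M₀(x-a))/EI  [x>a] with R_A=-153/25, M_A=-51/25 = ((-153/25)·(16/5)²/2 - (-51/25)·(16/5) - (-17)·((16/5)-(8/5)))/2000 = 187/156250 rad
Load 3 — applied couple M₀=7 kN·m at a=3 m (b=L-a=1):
  θ_3 = (R_Ax²/2 - M_Ax - M₀(x-a))/EI  [x>a] with R_A=63/32, M_A=35/16 = ((63/32)·(16/5)²/2 - (35/16)·(16/5) - 7·((16/5)-3))/2000 = 21/25000 rad
Superposition: θ = Σ θ_i = 5099/1875000 rad ≈ 0.002719 rad

θ(16/5) = 5099/1875000 rad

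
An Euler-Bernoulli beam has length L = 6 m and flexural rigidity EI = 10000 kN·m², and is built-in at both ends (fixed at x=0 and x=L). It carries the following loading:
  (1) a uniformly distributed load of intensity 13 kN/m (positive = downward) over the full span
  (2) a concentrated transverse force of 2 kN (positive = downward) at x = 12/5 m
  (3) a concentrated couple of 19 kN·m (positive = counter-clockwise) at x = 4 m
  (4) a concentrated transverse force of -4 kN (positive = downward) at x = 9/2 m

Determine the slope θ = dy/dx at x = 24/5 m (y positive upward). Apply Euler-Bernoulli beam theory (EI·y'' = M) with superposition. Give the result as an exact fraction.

θ(24/5) = 154747/62500000 rad

Load 1 — uniform load w=13 kN/m over full span:
  θ_1 = -wx(L-x)(L-2x)/(12EI) = -13·(24/5)·(6-(24/5))·(6-2·(24/5))/(12·10000) = 351/156250 rad
Load 2 — point force P=2 kN at a=12/5 m (b=L-a=18/5):
  θ_2 = Pa²(L-x)(2bL-(3b+a)(L-x))/(2L³EI)  [x>a] = 2·(12/5)²·(6-(24/5))·(2·(18/5)·6-(3·(18/5)+(12/5))·(6-(24/5)))/(2·6³·10000) = 171/1953125 rad
Load 3 — applied couple M₀=19 kN·m at a=4 m (b=L-a=2):
  θ_3 = (R_Ax²/2 - M_Ax - M₀(x-a))/EI  [x>a] with R_A=38/9, M_A=19/3 = ((38/9)·(24/5)²/2 - (19/3)·(24/5) - 19·((24/5)-4))/10000 = 19/62500 rad
Load 4 — point force P=-4 kN at a=9/2 m (b=L-a=3/2):
  θ_4 = Pa²(L-x)(2bL-(3b+a)(L-x))/(2L³EI)  [x>a] = (-4)·(9/2)²·(6-(24/5))·(2·(3/2)·6-(3·(3/2)+(9/2))·(6-(24/5)))/(2·6³·10000) = -81/500000 rad
Superposition: θ = Σ θ_i = 154747/62500000 rad ≈ 0.002476 rad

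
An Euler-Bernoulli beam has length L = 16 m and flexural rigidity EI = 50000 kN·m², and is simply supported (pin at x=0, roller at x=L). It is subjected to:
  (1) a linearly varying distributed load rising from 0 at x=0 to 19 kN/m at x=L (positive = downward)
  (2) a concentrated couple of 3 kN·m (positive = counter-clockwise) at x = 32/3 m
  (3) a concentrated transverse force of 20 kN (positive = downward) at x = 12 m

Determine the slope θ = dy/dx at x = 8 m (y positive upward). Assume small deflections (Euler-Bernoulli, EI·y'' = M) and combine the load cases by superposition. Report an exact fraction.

θ(8) = -3013/1125000 rad

Load 1 — triangular load w₀=19 kN/m (0→w₀ over full span):
  θ_1 = -w₀(7L⁴-30L²x²+15x⁴)/(360LEI) = -19·(7·16⁴-30·16²·8²+15·8⁴)/(360·16·50000) = -266/140625 rad
Load 2 — applied couple M₀=3 kN·m at a=32/3 m (b=L-a=16/3):
  θ_2 = (M₀x²/(2L)+C₁)/EI  [x≤a] with C₁=M₀(3b²-L²)/(6L)=-16/3 = (3·8²/(2·16)+(-16/3))/50000 = 1/75000 rad
Load 3 — point force P=20 kN at a=12 m (b=L-a=4):
  θ_3 = -Pb(L²-b²-3x²)/(6LEI)  [x≤a] = -20·4·(16²-4²-3·8²)/(6·16·50000) = -1/1250 rad
Superposition: θ = Σ θ_i = -3013/1125000 rad ≈ -0.002678 rad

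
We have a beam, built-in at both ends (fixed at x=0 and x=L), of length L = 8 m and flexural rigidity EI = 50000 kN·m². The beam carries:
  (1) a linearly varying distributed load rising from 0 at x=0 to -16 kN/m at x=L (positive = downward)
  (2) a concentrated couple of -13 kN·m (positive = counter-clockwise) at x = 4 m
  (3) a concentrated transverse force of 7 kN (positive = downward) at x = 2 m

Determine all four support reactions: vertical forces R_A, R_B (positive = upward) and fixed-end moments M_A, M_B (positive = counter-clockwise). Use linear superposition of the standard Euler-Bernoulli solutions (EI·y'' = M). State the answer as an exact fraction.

R_A = -2517/160 kN, M_A = -3541/120 kN·m, R_B = -6603/160 kN, M_B = 1813/40 kN·m

Load 1 — triangular load w₀=-16 kN/m (0→w₀ over full span):
  R_A = 3w₀L/20 = 3·(-16)·8/20 = -96/5 kN
  M_A = w₀L²/30 = (-16)·8²/30 = -512/15 kN·m
  R_B = 7w₀L/20 = 7·(-16)·8/20 = -224/5 kN
  M_B = -w₀L²/20 = -(-16)·8²/20 = 256/5 kN·m
Load 2 — applied couple M₀=-13 kN·m at a=4 m (b=L-a=4):
  R_A = 6M₀ab/L³ = 6·(-13)·4·4/8³ = -39/16 kN
  M_A = M₀b(2a-b)/L² = (-13)·4·(2·4-4)/8² = -13/4 kN·m
  R_B = -6M₀ab/L³ = -6·(-13)·4·4/8³ = 39/16 kN
  M_B = M₀a(2b-a)/L² = (-13)·4·(2·4-4)/8² = -13/4 kN·m
Load 3 — point force P=7 kN at a=2 m (b=L-a=6):
  R_A = Pb²(3a+b)/L³ = 7·6²·(3·2+6)/8³ = 189/32 kN
  M_A = Pab²/L² = 7·2·6²/8² = 63/8 kN·m
  R_B = Pa²(a+3b)/L³ = 7·2²·(2+3·6)/8³ = 35/32 kN
  M_B = -Pa²b/L² = -7·2²·6/8² = -21/8 kN·m
Superposition: R_A = -2517/160 kN, M_A = -3541/120 kN·m, R_B = -6603/160 kN, M_B = 1813/40 kN·m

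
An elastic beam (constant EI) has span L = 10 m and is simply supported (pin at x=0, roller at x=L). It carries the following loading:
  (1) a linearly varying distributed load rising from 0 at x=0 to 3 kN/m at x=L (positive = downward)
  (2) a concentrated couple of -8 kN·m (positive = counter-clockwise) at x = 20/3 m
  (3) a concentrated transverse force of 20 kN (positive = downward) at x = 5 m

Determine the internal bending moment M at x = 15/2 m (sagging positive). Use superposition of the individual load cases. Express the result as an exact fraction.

M(15/2) = 1389/32 kN·m

Load 1 — triangular load w₀=3 kN/m (0→w₀ over full span):
  M_1 = w₀Lx/6 - w₀x³/(6L) = 3·10·(15/2)/6 - 3·(15/2)³/(6·10) = 525/32 kN·m
Load 2 — applied couple M₀=-8 kN·m at a=20/3 m (b=L-a=10/3):
  M_2 = M₀x/L - M₀  [x>a] = (-8)·(15/2)/10 - (-8) = 2 kN·m
Load 3 — point force P=20 kN at a=5 m (b=L-a=5):
  M_3 = Pa(L-x)/L  [x>a] = 20·5·(10-(15/2))/10 = 25 kN·m
Superposition: M = Σ M_i = 1389/32 kN·m ≈ 43.406250 kN·m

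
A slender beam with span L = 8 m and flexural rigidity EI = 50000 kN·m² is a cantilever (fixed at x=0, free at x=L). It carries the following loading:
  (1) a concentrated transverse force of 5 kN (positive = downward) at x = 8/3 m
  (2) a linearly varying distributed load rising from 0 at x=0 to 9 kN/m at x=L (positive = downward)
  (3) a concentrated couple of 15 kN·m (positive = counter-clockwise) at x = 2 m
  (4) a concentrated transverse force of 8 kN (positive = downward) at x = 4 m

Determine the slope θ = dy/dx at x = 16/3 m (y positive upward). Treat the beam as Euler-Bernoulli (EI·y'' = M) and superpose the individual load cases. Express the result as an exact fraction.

θ(16/3) = -8123/675000 rad

Load 1 — point force P=5 kN at a=8/3 m (b=L-a=16/3):
  θ_1 = -Pa²/(2EI)  [x>a] = -5·(8/3)²/(2·50000) = -2/5625 rad
Load 2 — triangular load w₀=9 kN/m (0→w₀ over full span):
  θ_2 = (w₀Lx²/4-w₀L²x/3-w₀x⁴/(24L))/EI = (9·8·(16/3)²/4-9·8²·(16/3)/3-9·(16/3)⁴/(24·8))/50000 = -928/84375 rad
Load 3 — applied couple M₀=15 kN·m at a=2 m (b=L-a=6):
  θ_3 = M₀a/EI  [x>a] = 15·2/50000 = 3/5000 rad
Load 4 — point force P=8 kN at a=4 m (b=L-a=4):
  θ_4 = -Pa²/(2EI)  [x>a] = -8·4²/(2·50000) = -4/3125 rad
Superposition: θ = Σ θ_i = -8123/675000 rad ≈ -0.012034 rad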